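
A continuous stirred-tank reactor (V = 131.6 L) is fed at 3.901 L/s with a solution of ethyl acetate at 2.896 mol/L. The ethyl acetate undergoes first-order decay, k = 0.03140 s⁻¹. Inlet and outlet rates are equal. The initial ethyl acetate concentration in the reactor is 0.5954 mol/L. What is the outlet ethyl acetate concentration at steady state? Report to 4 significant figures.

1.406 mol/L

Accumulation = in − out − consumed: V dC/dt = Q C_in − Q C − k V C.
Steady state (dC/dt = 0): C_ss = Q C_in/(Q + kV) = C_in/(1 + kV/Q).
C_ss = 3.901·2.896/(3.901 + 0.03140·131.6) = 11.2973/8.03324 = 1.40632 mol/L.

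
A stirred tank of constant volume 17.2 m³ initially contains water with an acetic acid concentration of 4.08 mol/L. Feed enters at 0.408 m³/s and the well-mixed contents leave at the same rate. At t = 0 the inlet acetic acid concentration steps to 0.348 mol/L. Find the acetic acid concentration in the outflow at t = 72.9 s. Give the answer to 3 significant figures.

Transient balance on the dissolved component: V dC/dt = Q(C_in − C).
So dC/dt = (C_in − C)/τ with τ = V/Q = 17.2/0.408 = 42.157 s.
C approaches C_in exponentially: C(t) = C_in + (C₀ − C_in) e^(−t/τ).
C(72.9) = 0.348 + (4.08 − 0.348)·e^(−72.9/42.157) = 0.348 + (3.7320)·0.17742 = 1.0101 mol/L.

1.01 mol/L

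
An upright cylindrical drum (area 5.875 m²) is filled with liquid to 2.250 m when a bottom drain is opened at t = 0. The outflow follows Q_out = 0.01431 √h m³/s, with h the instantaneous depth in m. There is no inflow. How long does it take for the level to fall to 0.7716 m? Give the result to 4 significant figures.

A dh/dt = −Q_out = −0.01431 √h.
∫ h^(−1/2) dh = −(0.01431/A) ∫ dt, giving 2√h = 2√h₀ − (0.01431/A) t.
t = 2A(√h₀ − √h)/0.01431 = 2·5.875·(√2.250 − √0.7716)/0.01431
  = 11.7500 × (1.50000 − 0.878408) / 0.01431 = 510.392 s.

510.4 s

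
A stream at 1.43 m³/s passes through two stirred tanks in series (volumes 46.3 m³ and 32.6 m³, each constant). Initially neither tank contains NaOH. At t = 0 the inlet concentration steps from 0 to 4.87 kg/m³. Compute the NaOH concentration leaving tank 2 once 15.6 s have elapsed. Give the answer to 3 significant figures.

Each tank obeys Vᵢ dCᵢ/dt = Q(Cᵢ₋₁ − Cᵢ), so τᵢ = Vᵢ/Q.
τ₁ = 46.3/1.43 = 32.378 s; τ₂ = 32.6/1.43 = 22.797 s.
Solving the cascade with C₁(0)=C₂(0)=0 gives C₂(t) = C_in[1 − (τ₁ e^(−t/τ₁) − τ₂ e^(−t/τ₂))/(τ₁ − τ₂)].
At t = 15.6: e^(−t/τ₁) = 0.61766, e^(−t/τ₂) = 0.50445.
C₂ = 4.87·[1 − (32.378·0.61766 − 22.797·0.50445)/(9.5804)] = 4.87·0.11293 = 0.54999 kg/m³.

0.550 kg/m³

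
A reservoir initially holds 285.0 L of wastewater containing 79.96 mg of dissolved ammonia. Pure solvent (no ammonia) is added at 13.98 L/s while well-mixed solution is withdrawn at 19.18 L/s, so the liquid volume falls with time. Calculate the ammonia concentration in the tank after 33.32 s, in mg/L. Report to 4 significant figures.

0.02263 mg/L

Let m(t) be the amount of ammonia. Volume: V(t) = V₀ + (Q_in − Q_out) t = 285.0 − 5.20000 t; V(33.32) = 111.736 L.
No ammonia enters, so dm/dt = −Q_out · (m/V).
dm/m = −Q_out dt/(V₀ − 5.20000 t); integrating gives ln(m/m₀) = −(Q_out/(Q_in−Q_out)) ln(V/V₀).
m = m₀ (V₀/V)^(Q_out/(Q_in−Q_out)) = 79.96 × (285.0/111.736)^(-3.68846) = 2.52903 mg.
C = m/V = 2.52903/111.736 = 0.0226340 mg/L.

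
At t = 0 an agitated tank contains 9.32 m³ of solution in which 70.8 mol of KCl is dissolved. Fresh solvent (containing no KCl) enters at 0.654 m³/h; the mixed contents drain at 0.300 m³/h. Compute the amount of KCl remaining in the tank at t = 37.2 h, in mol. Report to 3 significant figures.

Let m(t) be the amount of KCl. Volume: V(t) = V₀ + (Q_in − Q_out) t = 9.32 + 0.35400 t; V(37.2) = 22.489 m³.
No KCl enters, so dm/dt = −Q_out · (m/V).
Separate: dm/m = −Q_out dt/V(t) ⇒ ln(m/m₀) = −(Q_out/(Q_in−Q_out)) ln(V/V₀).
m = m₀ (V₀/V)^(Q_out/(Q_in−Q_out)) = 70.8 × (9.32/22.489)^(0.84746) = 33.561 mol.

33.6 mol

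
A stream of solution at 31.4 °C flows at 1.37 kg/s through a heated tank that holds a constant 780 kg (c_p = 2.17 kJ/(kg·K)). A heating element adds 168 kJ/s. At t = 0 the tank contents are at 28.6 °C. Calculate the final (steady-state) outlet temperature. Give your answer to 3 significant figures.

87.9 °C

M c_p dT/dt = ṁ c_p (T_in − T) + Q̇.
At steady state dT/dt = 0 ⇒ T_ss = T_in + Q̇/(ṁ c_p) = 31.4 + 168/(1.37·2.17) = 87.910 °C.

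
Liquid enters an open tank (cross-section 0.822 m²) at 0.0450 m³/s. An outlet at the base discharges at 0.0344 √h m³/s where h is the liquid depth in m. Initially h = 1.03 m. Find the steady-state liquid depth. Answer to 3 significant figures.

Volume balance on the tank: A dh/dt = Q_in − 0.0344 √h. At steady state dh/dt = 0:
Q_in = 0.0344 √h_ss ⇒ √h_ss = 0.0450/0.0344 = 1.3081.
h_ss = 1.3081² = 1.7112 m. (Since h₀ = 1.03 m < h_ss, the level will rise toward this value.)

1.71 m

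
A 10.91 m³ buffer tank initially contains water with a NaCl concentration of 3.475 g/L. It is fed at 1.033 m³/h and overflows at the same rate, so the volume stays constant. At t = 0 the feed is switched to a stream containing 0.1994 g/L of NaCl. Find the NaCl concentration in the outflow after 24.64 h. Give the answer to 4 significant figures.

0.5171 g/L

Species balance on the tank: V dC/dt = Q(C_in − C).
So dC/dt = (C_in − C)/τ with τ = V/Q = 10.91/1.033 = 10.5615 h.
This is linear first-order; C(t) = C_in + (C₀ − C_in) e^(−t/τ).
C(24.64) = 0.1994 + (3.475 − 0.1994)·e^(−24.64/10.5615) = 0.1994 + (3.27560)·0.0970035 = 0.517145 g/L.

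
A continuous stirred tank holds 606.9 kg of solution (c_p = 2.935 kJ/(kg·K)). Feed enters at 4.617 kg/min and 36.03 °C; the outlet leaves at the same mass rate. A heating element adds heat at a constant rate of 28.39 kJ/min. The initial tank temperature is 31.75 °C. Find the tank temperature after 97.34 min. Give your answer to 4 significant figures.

35.08 °C

M c_p dT/dt = ṁ c_p (T_in − T) + Q̇.
Rearrange: dT/dt = (T_ss − T)/τ with τ = M/ṁ = 131.449 min and T_ss = T_in + Q̇/(ṁ c_p) = 38.1251 °C.
Integrating: T(t) = T_ss + (T₀ − T_ss) e^(−t/τ).
T(97.34) = 38.1251 + (-6.37506)·e^(−97.34/131.449) = 38.1251 + (-6.37506)·0.476868 = 35.0850 °C.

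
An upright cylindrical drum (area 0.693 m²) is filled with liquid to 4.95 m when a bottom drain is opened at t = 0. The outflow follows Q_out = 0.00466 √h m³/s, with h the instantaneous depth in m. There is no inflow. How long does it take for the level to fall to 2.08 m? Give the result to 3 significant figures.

A dh/dt = −Q_out = −0.00466 √h.
This is separable: 2 d(√h)/dt = −0.00466/A, so √h = √h₀ − (0.00466/(2A)) t.
t = 2A(√h₀ − √h)/0.00466 = 2·0.693·(√4.95 − √2.08)/0.00466
  = 1.3860 × (2.2249 − 1.4422) / 0.00466 = 232.78 s.

233 s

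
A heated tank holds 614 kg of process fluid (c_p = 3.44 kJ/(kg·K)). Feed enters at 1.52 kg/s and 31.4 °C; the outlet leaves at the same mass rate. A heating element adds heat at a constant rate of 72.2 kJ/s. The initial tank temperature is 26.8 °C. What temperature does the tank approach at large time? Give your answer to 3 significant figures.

M c_p dT/dt = ṁ c_p (T_in − T) + Q̇.
At steady state dT/dt = 0 ⇒ T_ss = T_in + Q̇/(ṁ c_p) = 31.4 + 72.2/(1.52·3.44) = 45.208 °C.

45.2 °C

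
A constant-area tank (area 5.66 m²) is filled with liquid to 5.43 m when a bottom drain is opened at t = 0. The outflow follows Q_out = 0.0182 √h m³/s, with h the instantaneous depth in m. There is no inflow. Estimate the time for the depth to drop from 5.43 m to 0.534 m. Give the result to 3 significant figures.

With no inflow, A dh/dt = −0.0182 √h.
Separate and integrate: 2(√h − √h₀) = −(0.0182/A) t.
t = 2A(√h₀ − √h)/0.0182 = 2·5.66·(√5.43 − √0.534)/0.0182
  = 11.320 × (2.3302 − 0.73075) / 0.0182 = 994.84 s.

995 s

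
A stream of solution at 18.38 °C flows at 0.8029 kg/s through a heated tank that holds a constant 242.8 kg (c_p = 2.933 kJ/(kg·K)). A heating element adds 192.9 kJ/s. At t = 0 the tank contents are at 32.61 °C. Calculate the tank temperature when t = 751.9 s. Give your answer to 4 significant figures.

Heat balance on the well-mixed liquid: M c_p dT/dt = ṁ c_p (T_in − T) + 192.9.
Rearrange: dT/dt = (T_ss − T)/τ with τ = M/ṁ = 302.404 s and T_ss = T_in + Q̇/(ṁ c_p) = 100.294 °C.
Solution: T(t) = T_ss + (T₀ − T_ss) e^(−t/τ).
T(751.9) = 100.294 + (-67.6841)·e^(−751.9/302.404) = 100.294 + (-67.6841)·0.0832081 = 94.6622 °C.

94.66 °C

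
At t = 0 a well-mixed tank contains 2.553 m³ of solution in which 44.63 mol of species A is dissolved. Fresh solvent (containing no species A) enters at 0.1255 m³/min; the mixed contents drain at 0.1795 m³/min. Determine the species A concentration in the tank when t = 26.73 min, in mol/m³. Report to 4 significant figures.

Let m(t) be the amount of species A. Volume: V(t) = V₀ + (Q_in − Q_out) t = 2.553 − 0.0540000 t; V(26.73) = 1.10958 m³.
No species A enters, so dm/dt = −Q_out · (m/V).
dm/m = −Q_out dt/(V₀ − 0.0540000 t); integrating gives ln(m/m₀) = −(Q_out/(Q_in−Q_out)) ln(V/V₀).
m = m₀ (V₀/V)^(Q_out/(Q_in−Q_out)) = 44.63 × (2.553/1.10958)^(-3.32407) = 2.79686 mol.
C = m/V = 2.79686/1.10958 = 2.52065 mol/m³.

2.521 mol/m³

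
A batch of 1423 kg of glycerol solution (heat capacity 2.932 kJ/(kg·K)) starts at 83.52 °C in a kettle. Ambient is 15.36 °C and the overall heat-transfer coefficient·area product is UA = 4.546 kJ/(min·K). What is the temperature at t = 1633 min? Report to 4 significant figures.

26.86 °C

M c_p dT/dt = −UA(T − T_amb).
dT/dt = (T_ss − T)/τ with T_ss = T_amb = 15.3600 °C, τ = M c_p/UA = 1423·2.932/4.546 = 917.782 min.
Solution: T(t) = T_ss + (T₀ − T_ss) e^(−t/τ).
T(1633) = 15.3600 + (68.1600)·0.168758 = 26.8625 °C.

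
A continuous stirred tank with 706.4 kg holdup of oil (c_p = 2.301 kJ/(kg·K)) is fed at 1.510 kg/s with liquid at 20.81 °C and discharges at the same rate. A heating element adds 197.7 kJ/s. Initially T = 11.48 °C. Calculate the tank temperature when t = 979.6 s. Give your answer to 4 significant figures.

69.55 °C

M c_p dT/dt = ṁ c_p (T_in − T) + Q̇.
Rearrange: dT/dt = (T_ss − T)/τ with τ = M/ṁ = 467.815 s and T_ss = T_in + Q̇/(ṁ c_p) = 77.7101 °C.
T approaches T_ss exponentially: T(t) = T_ss + (T₀ − T_ss) e^(−t/τ).
T(979.6) = 77.7101 + (-66.2301)·e^(−979.6/467.815) = 77.7101 + (-66.2301)·0.123194 = 69.5509 °C.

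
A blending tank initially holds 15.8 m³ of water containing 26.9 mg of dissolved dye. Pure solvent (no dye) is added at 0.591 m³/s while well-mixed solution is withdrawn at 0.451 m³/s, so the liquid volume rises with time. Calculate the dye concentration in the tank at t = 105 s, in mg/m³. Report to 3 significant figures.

Total volume: dV/dt = Q_in − Q_out = 0.14000 m³/s, so V(t) = 15.8 + 0.14000 t and V(105) = 30.500 m³.
Species balance (pure solvent in): dm/dt = −Q_out · m/V(t).
dm/m = −Q_out dt/(V₀ + 0.14000 t); integrating gives ln(m/m₀) = −(Q_out/(Q_in−Q_out)) ln(V/V₀).
m = m₀ (V₀/V)^(Q_out/(Q_in−Q_out)) = 26.9 × (15.8/30.500)^(3.2214) = 3.2328 mg.
C = m/V = 3.2328/30.500 = 0.10599 mg/m³.

0.106 mg/m³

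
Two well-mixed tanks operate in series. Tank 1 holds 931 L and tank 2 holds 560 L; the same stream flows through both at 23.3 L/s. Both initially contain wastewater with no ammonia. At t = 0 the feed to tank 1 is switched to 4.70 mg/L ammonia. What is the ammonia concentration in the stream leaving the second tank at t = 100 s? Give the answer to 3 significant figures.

Species balance on tank i: dCᵢ/dt = (Cᵢ₋₁ − Cᵢ)/τᵢ with τᵢ = Vᵢ/Q.
τ₁ = 931/23.3 = 39.957 s; τ₂ = 560/23.3 = 24.034 s.
Tank 1: C₁ = C_in(1 − e^(−t/τ₁)). Tank 2 (τ₁ ≠ τ₂): C₂ = C_in[1 − (τ₁ e^(−t/τ₁) − τ₂ e^(−t/τ₂))/(τ₁ − τ₂)].
At t = 100: e^(−t/τ₁) = 0.081865, e^(−t/τ₂) = 0.015596.
C₂ = 4.70·[1 − (39.957·0.081865 − 24.034·0.015596)/(15.923)] = 4.70·0.81811 = 3.8451 mg/L.

3.85 mg/L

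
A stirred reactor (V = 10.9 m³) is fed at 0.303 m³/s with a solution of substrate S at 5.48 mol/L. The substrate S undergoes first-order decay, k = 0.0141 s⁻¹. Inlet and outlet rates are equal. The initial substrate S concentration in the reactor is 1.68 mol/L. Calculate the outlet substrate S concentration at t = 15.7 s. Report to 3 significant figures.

Accumulation = in − out − consumed: V dC/dt = Q C_in − Q C − k V C.
This is linear with rate a = Q/V + k = 0.041898 s⁻¹.
C_ss = Q C_in/(Q + kV) = 3.6358 mol/L; C(t) = C_ss + (C₀ − C_ss) e^(−a t).
C(15.7) = 3.6358 + (-1.9558)·e^(−0.041898·15.7) = 3.6358 + (-1.9558)·0.51799 = 2.6227 mol/L.

2.62 mol/L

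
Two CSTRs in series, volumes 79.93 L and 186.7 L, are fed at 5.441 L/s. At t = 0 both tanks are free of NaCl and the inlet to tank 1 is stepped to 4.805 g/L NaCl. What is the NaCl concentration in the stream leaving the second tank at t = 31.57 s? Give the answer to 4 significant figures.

Time constants: τᵢ = Vᵢ/Q for each well-mixed tank.
τ₁ = 79.93/5.441 = 14.6903 s; τ₂ = 186.7/5.441 = 34.3135 s.
Tank 1: C₁ = C_in(1 − e^(−t/τ₁)). Tank 2 (τ₁ ≠ τ₂): C₂ = C_in[1 − (τ₁ e^(−t/τ₁) − τ₂ e^(−t/τ₂))/(τ₁ − τ₂)].
At t = 31.57: e^(−t/τ₁) = 0.116597, e^(−t/τ₂) = 0.398501.
C₂ = 4.805·[1 − (14.6903·0.116597 − 34.3135·0.398501)/(-19.6232)] = 4.805·0.390460 = 1.87616 g/L.

1.876 g/L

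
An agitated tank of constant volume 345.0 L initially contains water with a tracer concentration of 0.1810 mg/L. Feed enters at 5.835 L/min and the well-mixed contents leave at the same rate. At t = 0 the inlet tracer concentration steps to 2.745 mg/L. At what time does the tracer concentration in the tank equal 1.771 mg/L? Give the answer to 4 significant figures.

Accumulation = in − out for the solute gives V dC/dt = Q(C_in − C), so τ = V/Q = 59.1260 min.
C(t) = C_in + (C₀ − C_in) e^(−t/τ). Set C = 1.771 and solve for t:
e^(−t/τ) = (C − C_in)/(C₀ − C_in) = (1.771 − 2.745)/(0.1810 − 2.745) = 0.379875
t = −τ ln(…) = 59.1260 × 0.967913 = 57.2288 min.

57.23 min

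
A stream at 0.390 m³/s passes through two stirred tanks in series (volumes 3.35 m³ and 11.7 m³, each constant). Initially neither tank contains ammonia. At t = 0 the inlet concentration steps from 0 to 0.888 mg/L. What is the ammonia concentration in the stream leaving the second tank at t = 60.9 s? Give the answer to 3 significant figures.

Species balance on tank i: dCᵢ/dt = (Cᵢ₋₁ − Cᵢ)/τᵢ with τᵢ = Vᵢ/Q.
τ₁ = 3.35/0.390 = 8.5897 s; τ₂ = 11.7/0.390 = 30.000 s.
Solving the cascade with C₁(0)=C₂(0)=0 gives C₂(t) = C_in[1 − (τ₁ e^(−t/τ₁) − τ₂ e^(−t/τ₂))/(τ₁ − τ₂)].
At t = 60.9: e^(−t/τ₁) = 0.00083352, e^(−t/τ₂) = 0.13134.
C₂ = 0.888·[1 − (8.5897·0.00083352 − 30.000·0.13134)/(-21.410)] = 0.888·0.81631 = 0.72488 mg/L.

0.725 mg/L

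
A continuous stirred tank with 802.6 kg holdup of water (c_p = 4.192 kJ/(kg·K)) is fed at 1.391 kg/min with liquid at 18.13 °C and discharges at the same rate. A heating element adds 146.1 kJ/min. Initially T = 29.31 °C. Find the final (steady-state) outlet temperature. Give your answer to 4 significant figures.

M c_p dT/dt = ṁ c_p (T_in − T) + Q̇.
At steady state dT/dt = 0 ⇒ T_ss = T_in + Q̇/(ṁ c_p) = 18.13 + 146.1/(1.391·4.192) = 43.1854 °C.

43.19 °C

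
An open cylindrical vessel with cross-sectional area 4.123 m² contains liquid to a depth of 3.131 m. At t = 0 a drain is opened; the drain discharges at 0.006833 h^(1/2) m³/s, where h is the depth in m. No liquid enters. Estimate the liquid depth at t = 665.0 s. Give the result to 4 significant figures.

1.485 m

A dh/dt = −Q_out = −0.006833 √h.
∫ h^(−1/2) dh = −(0.006833/A) ∫ dt, giving 2√h = 2√h₀ − (0.006833/A) t.
√h = √3.131 − 0.006833·665.0/(2·4.123) = 1.76946 − 0.551048 = 1.21841.
h = 1.21841² = 1.48453 m.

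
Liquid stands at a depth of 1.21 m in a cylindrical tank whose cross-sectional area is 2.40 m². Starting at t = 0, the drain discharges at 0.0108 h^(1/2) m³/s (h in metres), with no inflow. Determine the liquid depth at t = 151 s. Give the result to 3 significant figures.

0.578 m

A dh/dt = −Q_out = −0.0108 √h.
This is separable: 2 d(√h)/dt = −0.0108/A, so √h = √h₀ − (0.0108/(2A)) t.
√h = √1.21 − 0.0108·151/(2·2.40) = 1.1000 − 0.33975 = 0.76025.
h = 0.76025² = 0.57798 m.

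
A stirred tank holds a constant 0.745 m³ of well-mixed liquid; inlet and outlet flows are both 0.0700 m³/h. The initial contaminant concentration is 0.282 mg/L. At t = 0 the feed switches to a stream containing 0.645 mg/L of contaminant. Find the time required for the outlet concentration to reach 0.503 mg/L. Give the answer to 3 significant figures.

Species balance: V dC/dt = Q(C_in − C) ⇒ τ = V/Q = 10.643 h.
C(t) = C_in + (C₀ − C_in) e^(−t/τ). Set C = 0.503 and solve for t:
e^(−t/τ) = (C − C_in)/(C₀ − C_in) = (0.503 − 0.645)/(0.282 − 0.645) = 0.39118
t = −τ ln(…) = 10.643 × 0.93858 = 9.9891 h.

9.99 h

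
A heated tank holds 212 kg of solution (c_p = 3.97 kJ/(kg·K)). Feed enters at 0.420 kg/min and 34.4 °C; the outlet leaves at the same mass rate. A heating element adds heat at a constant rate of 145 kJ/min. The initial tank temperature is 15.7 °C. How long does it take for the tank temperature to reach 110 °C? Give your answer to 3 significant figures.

M c_p dT/dt = ṁ c_p (T_in − T) + Q̇.
τ = M/ṁ = 504.76 min; T_ss = T_in + Q̇/(ṁ c_p) = 121.36 °C.
T(t) = T_ss + (T₀ − T_ss) e^(−t/τ). Set T = 110:
e^(−t/τ) = (110 − 121.36)/(15.7 − 121.36) = 0.10753
t = −504.76 · ln(0.10753) = 1125.6 min.

1130 min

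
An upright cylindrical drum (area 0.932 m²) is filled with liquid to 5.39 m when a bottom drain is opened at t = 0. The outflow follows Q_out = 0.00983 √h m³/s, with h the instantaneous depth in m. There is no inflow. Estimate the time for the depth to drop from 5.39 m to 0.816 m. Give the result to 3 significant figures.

Volume balance on the tank: A dh/dt = −0.00983 √h.
∫ h^(−1/2) dh = −(0.00983/A) ∫ dt, giving 2√h = 2√h₀ − (0.00983/A) t.
t = 2A(√h₀ − √h)/0.00983 = 2·0.932·(√5.39 − √0.816)/0.00983
  = 1.8640 × (2.3216 − 0.90333) / 0.00983 = 268.95 s.

269 s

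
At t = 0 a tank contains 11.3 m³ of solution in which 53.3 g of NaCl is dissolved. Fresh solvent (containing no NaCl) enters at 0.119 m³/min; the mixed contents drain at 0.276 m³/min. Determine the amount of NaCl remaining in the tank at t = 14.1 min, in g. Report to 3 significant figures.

Total volume: dV/dt = Q_in − Q_out = -0.15700 m³/min, so V(t) = 11.3 − 0.15700 t and V(14.1) = 9.0863 m³.
Solute balance: dm/dt = 0 − Q_out C = −Q_out m/V(t).
dm/m = −Q_out dt/(V₀ − 0.15700 t); integrating gives ln(m/m₀) = −(Q_out/(Q_in−Q_out)) ln(V/V₀).
m = m₀ (V₀/V)^(Q_out/(Q_in−Q_out)) = 53.3 × (11.3/9.0863)^(-1.7580) = 36.330 g.

36.3 g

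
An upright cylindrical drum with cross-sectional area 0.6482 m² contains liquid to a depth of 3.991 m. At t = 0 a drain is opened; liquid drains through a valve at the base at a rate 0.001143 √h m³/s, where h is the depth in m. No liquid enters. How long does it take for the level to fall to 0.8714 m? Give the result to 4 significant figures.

A dh/dt = −Q_out = −0.001143 √h.
Separate and integrate: 2(√h − √h₀) = −(0.001143/A) t.
t = 2A(√h₀ − √h)/0.001143 = 2·0.6482·(√3.991 − √0.8714)/0.001143
  = 1.29640 × (1.99775 − 0.933488) / 0.001143 = 1207.09 s.

1207 s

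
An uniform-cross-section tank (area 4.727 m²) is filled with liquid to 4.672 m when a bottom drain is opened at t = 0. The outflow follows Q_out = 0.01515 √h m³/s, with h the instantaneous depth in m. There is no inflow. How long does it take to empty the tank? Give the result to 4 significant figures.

1349 s

Accumulation of liquid (constant cross-section A): A dh/dt = −0.01515 √h.
∫ h^(−1/2) dh = −(0.01515/A) ∫ dt, giving 2√h = 2√h₀ − (0.01515/A) t.
Set h = 0: 2√h₀ = (0.01515/A) t_empty ⇒ t_empty = 2A√h₀/0.01515.
t_empty = 2·4.727·√4.672/0.01515 = 9.45400·2.16148/0.01515 = 1348.82 s.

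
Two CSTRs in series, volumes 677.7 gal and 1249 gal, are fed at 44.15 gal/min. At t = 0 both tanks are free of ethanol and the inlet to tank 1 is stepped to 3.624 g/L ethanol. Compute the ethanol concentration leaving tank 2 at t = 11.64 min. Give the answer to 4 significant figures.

0.3875 g/L

Each tank obeys Vᵢ dCᵢ/dt = Q(Cᵢ₋₁ − Cᵢ), so τᵢ = Vᵢ/Q.
τ₁ = 677.7/44.15 = 15.3499 min; τ₂ = 1249/44.15 = 28.2899 min.
Tank 1: C₁ = C_in(1 − e^(−t/τ₁)). Tank 2 (τ₁ ≠ τ₂): C₂ = C_in[1 − (τ₁ e^(−t/τ₁) − τ₂ e^(−t/τ₂))/(τ₁ − τ₂)].
At t = 11.64: e^(−t/τ₁) = 0.468458, e^(−t/τ₂) = 0.662686.
C₂ = 3.624·[1 − (15.3499·0.468458 − 28.2899·0.662686)/(-12.9400)] = 3.624·0.106912 = 0.387451 g/L.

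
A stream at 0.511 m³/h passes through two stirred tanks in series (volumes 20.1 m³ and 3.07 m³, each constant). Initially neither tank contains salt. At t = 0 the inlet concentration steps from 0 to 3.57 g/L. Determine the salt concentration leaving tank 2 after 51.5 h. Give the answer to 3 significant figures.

2.43 g/L

Species balance on tank i: dCᵢ/dt = (Cᵢ₋₁ − Cᵢ)/τᵢ with τᵢ = Vᵢ/Q.
τ₁ = 20.1/0.511 = 39.335 h; τ₂ = 3.07/0.511 = 6.0078 h.
Solving the cascade with C₁(0)=C₂(0)=0 gives C₂(t) = C_in[1 − (τ₁ e^(−t/τ₁) − τ₂ e^(−t/τ₂))/(τ₁ − τ₂)].
At t = 51.5: e^(−t/τ₁) = 0.27001, e^(−t/τ₂) = 0.00018931.
C₂ = 3.57·[1 − (39.335·0.27001 − 6.0078·0.00018931)/(33.327)] = 3.57·0.68134 = 2.4324 g/L.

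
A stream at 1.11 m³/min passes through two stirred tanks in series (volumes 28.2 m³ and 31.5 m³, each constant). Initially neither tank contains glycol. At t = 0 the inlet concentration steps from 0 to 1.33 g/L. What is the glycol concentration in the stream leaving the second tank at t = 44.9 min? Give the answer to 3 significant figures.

0.662 g/L

Each tank obeys Vᵢ dCᵢ/dt = Q(Cᵢ₋₁ − Cᵢ), so τᵢ = Vᵢ/Q.
τ₁ = 28.2/1.11 = 25.405 min; τ₂ = 31.5/1.11 = 28.378 min.
Tank 1: C₁ = C_in(1 − e^(−t/τ₁)). Tank 2 (τ₁ ≠ τ₂): C₂ = C_in[1 − (τ₁ e^(−t/τ₁) − τ₂ e^(−t/τ₂))/(τ₁ − τ₂)].
At t = 44.9: e^(−t/τ₁) = 0.17079, e^(−t/τ₂) = 0.20552.
C₂ = 1.33·[1 − (25.405·0.17079 − 28.378·0.20552)/(-2.9730)] = 1.33·0.49763 = 0.66184 g/L.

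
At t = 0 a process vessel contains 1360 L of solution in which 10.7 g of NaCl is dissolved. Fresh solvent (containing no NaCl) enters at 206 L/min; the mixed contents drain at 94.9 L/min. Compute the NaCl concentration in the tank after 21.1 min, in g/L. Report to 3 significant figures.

0.00123 g/L

Total volume: dV/dt = Q_in − Q_out = 111.10 L/min, so V(t) = 1360 + 111.10 t and V(21.1) = 3704.2 L.
No NaCl enters, so dm/dt = −Q_out · (m/V).
Separate: dm/m = −Q_out dt/V(t) ⇒ ln(m/m₀) = −(Q_out/(Q_in−Q_out)) ln(V/V₀).
m = m₀ (V₀/V)^(Q_out/(Q_in−Q_out)) = 10.7 × (1360/3704.2)^(0.85419) = 4.5465 g.
C = m/V = 4.5465/3704.2 = 0.0012274 g/L.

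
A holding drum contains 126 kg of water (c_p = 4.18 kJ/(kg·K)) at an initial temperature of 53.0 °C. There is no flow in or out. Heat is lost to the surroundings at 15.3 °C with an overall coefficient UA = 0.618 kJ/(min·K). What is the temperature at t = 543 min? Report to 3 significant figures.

Unsteady energy balance on the tank contents: M c_p dT/dt = −UA(T − T_amb).
dT/dt = (T_ss − T)/τ with T_ss = T_amb = 15.300 °C, τ = M c_p/UA = 126·4.18/0.618 = 852.23 min.
This is linear first-order; T(t) = T_ss + (T₀ − T_ss) e^(−t/τ).
T(543) = 15.300 + (37.700)·0.52880 = 35.236 °C.

35.2 °C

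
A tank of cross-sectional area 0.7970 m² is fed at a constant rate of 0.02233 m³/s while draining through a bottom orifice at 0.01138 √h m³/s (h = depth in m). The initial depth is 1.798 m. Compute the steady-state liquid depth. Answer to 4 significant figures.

Unsteady balance on liquid volume: A dh/dt = Q_in − 0.01138 √h. At steady state dh/dt = 0:
Q_in = 0.01138 √h_ss ⇒ √h_ss = 0.02233/0.01138 = 1.96221.
h_ss = 1.96221² = 3.85029 m. (Since h₀ = 1.798 m < h_ss, the level will rise toward this value.)

3.850 m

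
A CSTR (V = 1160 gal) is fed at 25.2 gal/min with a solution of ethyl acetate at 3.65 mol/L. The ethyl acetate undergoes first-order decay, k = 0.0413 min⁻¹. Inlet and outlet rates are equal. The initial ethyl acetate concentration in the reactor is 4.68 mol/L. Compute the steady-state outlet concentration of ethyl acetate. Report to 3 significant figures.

V dC/dt = Q(C_in − C) − k V C.
Steady state (dC/dt = 0): C_ss = Q C_in/(Q + kV) = C_in/(1 + kV/Q).
C_ss = 25.2·3.65/(25.2 + 0.0413·1160) = 91.980/73.108 = 1.2581 mol/L.

1.26 mol/L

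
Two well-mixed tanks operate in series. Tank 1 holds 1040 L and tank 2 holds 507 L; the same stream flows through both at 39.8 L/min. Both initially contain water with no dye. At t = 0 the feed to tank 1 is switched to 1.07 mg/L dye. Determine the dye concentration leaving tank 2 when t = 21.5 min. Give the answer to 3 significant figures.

0.341 mg/L

Species balance on tank i: dCᵢ/dt = (Cᵢ₋₁ − Cᵢ)/τᵢ with τᵢ = Vᵢ/Q.
τ₁ = 1040/39.8 = 26.131 min; τ₂ = 507/39.8 = 12.739 min.
Tank 1: C₁ = C_in(1 − e^(−t/τ₁)). Tank 2 (τ₁ ≠ τ₂): C₂ = C_in[1 − (τ₁ e^(−t/τ₁) − τ₂ e^(−t/τ₂))/(τ₁ − τ₂)].
At t = 21.5: e^(−t/τ₁) = 0.43921, e^(−t/τ₂) = 0.18493.
C₂ = 1.07·[1 − (26.131·0.43921 − 12.739·0.18493)/(13.392)] = 1.07·0.31892 = 0.34125 mg/L.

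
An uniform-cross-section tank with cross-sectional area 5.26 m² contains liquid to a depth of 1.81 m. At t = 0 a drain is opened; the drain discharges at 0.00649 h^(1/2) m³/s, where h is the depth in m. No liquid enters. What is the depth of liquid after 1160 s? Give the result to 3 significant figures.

0.397 m

With no inflow, A dh/dt = −0.00649 √h.
∫ h^(−1/2) dh = −(0.00649/A) ∫ dt, giving 2√h = 2√h₀ − (0.00649/A) t.
√h = √1.81 − 0.00649·1160/(2·5.26) = 1.3454 − 0.71563 = 0.62974.
h = 0.62974² = 0.39657 m.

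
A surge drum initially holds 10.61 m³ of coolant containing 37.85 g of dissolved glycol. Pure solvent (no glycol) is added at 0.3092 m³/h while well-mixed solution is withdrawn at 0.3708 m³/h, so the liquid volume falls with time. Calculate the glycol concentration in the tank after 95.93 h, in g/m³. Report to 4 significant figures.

Let m(t) be the amount of glycol. Volume: V(t) = V₀ + (Q_in − Q_out) t = 10.61 − 0.0616000 t; V(95.93) = 4.70071 m³.
Species balance (pure solvent in): dm/dt = −Q_out · m/V(t).
dm/m = −Q_out dt/(V₀ − 0.0616000 t); integrating gives ln(m/m₀) = −(Q_out/(Q_in−Q_out)) ln(V/V₀).
m = m₀ (V₀/V)^(Q_out/(Q_in−Q_out)) = 37.85 × (10.61/4.70071)^(-6.01948) = 0.281753 g.
C = m/V = 0.281753/4.70071 = 0.0599383 g/m³.

0.05994 g/m³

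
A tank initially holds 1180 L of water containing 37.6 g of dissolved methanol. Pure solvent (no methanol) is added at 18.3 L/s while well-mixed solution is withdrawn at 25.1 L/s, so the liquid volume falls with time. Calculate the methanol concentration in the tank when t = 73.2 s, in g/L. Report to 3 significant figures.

Let m(t) be the amount of methanol. Volume: V(t) = V₀ + (Q_in − Q_out) t = 1180 − 6.8000 t; V(73.2) = 682.24 L.
Species balance (pure solvent in): dm/dt = −Q_out · m/V(t).
Separate: dm/m = −Q_out dt/V(t) ⇒ ln(m/m₀) = −(Q_out/(Q_in−Q_out)) ln(V/V₀).
m = m₀ (V₀/V)^(Q_out/(Q_in−Q_out)) = 37.6 × (1180/682.24)^(-3.6912) = 4.9761 g.
C = m/V = 4.9761/682.24 = 0.0072938 g/L.

0.00729 g/L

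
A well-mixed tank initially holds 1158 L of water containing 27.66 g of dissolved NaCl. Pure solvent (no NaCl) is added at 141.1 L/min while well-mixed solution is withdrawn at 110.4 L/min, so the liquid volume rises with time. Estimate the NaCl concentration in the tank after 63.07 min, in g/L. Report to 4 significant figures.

0.0002608 g/L

Total volume: dV/dt = Q_in − Q_out = 30.7000 L/min, so V(t) = 1158 + 30.7000 t and V(63.07) = 3094.25 L.
Species balance (pure solvent in): dm/dt = −Q_out · m/V(t).
Separate: dm/m = −Q_out dt/V(t) ⇒ ln(m/m₀) = −(Q_out/(Q_in−Q_out)) ln(V/V₀).
m = m₀ (V₀/V)^(Q_out/(Q_in−Q_out)) = 27.66 × (1158/3094.25)^(3.59609) = 0.806998 g.
C = m/V = 0.806998/3094.25 = 0.000260806 g/L.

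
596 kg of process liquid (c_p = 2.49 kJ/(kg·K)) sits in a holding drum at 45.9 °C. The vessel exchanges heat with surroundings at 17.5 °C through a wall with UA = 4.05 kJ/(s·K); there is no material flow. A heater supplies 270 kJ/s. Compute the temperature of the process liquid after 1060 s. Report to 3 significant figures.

M c_p dT/dt = −UA(T − T_amb) + Q̇.
dT/dt = (T_ss − T)/τ with T_ss = T_amb + Q̇/UA = 17.5 + 270/4.05 = 84.167 °C, τ = M c_p/UA = 596·2.49/4.05 = 366.43 s.
This is linear first-order; T(t) = T_ss + (T₀ − T_ss) e^(−t/τ).
T(1060) = 84.167 + (-38.267)·0.055422 = 82.046 °C.

82.0 °C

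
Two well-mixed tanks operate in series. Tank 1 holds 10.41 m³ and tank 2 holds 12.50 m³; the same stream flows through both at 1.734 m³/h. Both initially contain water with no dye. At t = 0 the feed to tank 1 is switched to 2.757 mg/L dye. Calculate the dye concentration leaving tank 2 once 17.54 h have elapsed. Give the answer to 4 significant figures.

Time constants: τᵢ = Vᵢ/Q for each well-mixed tank.
τ₁ = 10.41/1.734 = 6.00346 h; τ₂ = 12.50/1.734 = 7.20877 h.
Solving the cascade with C₁(0)=C₂(0)=0 gives C₂(t) = C_in[1 − (τ₁ e^(−t/τ₁) − τ₂ e^(−t/τ₂))/(τ₁ − τ₂)].
At t = 17.54: e^(−t/τ₁) = 0.0538449, e^(−t/τ₂) = 0.0877601.
C₂ = 2.757·[1 − (6.00346·0.0538449 − 7.20877·0.0877601)/(-1.20531)] = 2.757·0.743313 = 2.04931 mg/L.

2.049 mg/L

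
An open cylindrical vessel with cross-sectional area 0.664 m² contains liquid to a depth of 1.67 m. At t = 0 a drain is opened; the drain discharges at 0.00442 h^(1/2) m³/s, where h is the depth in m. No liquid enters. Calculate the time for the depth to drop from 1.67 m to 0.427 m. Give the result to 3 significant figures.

With no inflow, A dh/dt = −0.00442 √h.
∫ h^(−1/2) dh = −(0.00442/A) ∫ dt, giving 2√h = 2√h₀ − (0.00442/A) t.
t = 2A(√h₀ − √h)/0.00442 = 2·0.664·(√1.67 − √0.427)/0.00442
  = 1.3280 × (1.2923 − 0.65345) / 0.00442 = 191.94 s.

192 s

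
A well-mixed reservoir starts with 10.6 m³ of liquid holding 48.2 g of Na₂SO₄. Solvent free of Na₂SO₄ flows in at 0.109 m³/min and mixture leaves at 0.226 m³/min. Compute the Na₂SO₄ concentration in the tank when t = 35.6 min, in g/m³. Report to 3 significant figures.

Total volume: dV/dt = Q_in − Q_out = -0.11700 m³/min, so V(t) = 10.6 − 0.11700 t and V(35.6) = 6.4348 m³.
Species balance (pure solvent in): dm/dt = −Q_out · m/V(t).
Separate: dm/m = −Q_out dt/V(t) ⇒ ln(m/m₀) = −(Q_out/(Q_in−Q_out)) ln(V/V₀).
m = m₀ (V₀/V)^(Q_out/(Q_in−Q_out)) = 48.2 × (10.6/6.4348)^(-1.9316) = 18.379 g.
C = m/V = 18.379/6.4348 = 2.8562 g/m³.

2.86 g/m³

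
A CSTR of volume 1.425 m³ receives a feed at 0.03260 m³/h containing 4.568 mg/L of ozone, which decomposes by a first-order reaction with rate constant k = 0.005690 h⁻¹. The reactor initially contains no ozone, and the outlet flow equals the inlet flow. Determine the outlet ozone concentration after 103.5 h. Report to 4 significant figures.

3.468 mg/L

V dC/dt = Q(C_in − C) − k V C.
This is linear with rate a = Q/V + k = 0.0285672 h⁻¹.
C_ss = Q C_in/(Q + kV) = 3.65815 mg/L; C(t) = C_ss + (C₀ − C_ss) e^(−a t).
C(103.5) = 3.65815 + (-3.65815)·e^(−0.0285672·103.5) = 3.65815 + (-3.65815)·0.0519900 = 3.46796 mg/L.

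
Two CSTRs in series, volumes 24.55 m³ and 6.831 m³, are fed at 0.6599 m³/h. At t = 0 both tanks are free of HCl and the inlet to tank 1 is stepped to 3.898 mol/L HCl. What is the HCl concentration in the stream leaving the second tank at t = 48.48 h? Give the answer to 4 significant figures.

2.445 mol/L

Time constants: τᵢ = Vᵢ/Q for each well-mixed tank.
τ₁ = 24.55/0.6599 = 37.2026 h; τ₂ = 6.831/0.6599 = 10.3516 h.
Tank 1: C₁ = C_in(1 − e^(−t/τ₁)). Tank 2 (τ₁ ≠ τ₂): C₂ = C_in[1 − (τ₁ e^(−t/τ₁) − τ₂ e^(−t/τ₂))/(τ₁ − τ₂)].
At t = 48.48: e^(−t/τ₁) = 0.271679, e^(−t/τ₂) = 0.00924800.
C₂ = 3.898·[1 − (37.2026·0.271679 − 10.3516·0.00924800)/(26.8510)] = 3.898·0.627149 = 2.44463 mol/L.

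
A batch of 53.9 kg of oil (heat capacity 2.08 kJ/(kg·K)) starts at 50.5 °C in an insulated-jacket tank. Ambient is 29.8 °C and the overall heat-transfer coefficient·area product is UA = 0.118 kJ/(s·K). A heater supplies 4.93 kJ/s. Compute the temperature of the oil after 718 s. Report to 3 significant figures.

61.7 °C

Lumped-capacitance energy balance: M c_p dT/dt = UA(T_amb − T) + Q̇.
dT/dt = (T_ss − T)/τ with T_ss = T_amb + Q̇/UA = 29.8 + 4.93/0.118 = 71.580 °C, τ = M c_p/UA = 53.9·2.08/0.118 = 950.10 s.
Integrating: T(t) = T_ss + (T₀ − T_ss) e^(−t/τ).
T(718) = 71.580 + (-21.080)·0.46968 = 61.679 °C.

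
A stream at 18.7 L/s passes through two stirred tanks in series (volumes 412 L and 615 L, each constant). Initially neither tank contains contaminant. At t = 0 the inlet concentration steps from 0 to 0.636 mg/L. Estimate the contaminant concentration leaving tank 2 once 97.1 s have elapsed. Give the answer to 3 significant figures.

0.551 mg/L

Species balance on tank i: dCᵢ/dt = (Cᵢ₋₁ − Cᵢ)/τᵢ with τᵢ = Vᵢ/Q.
τ₁ = 412/18.7 = 22.032 s; τ₂ = 615/18.7 = 32.888 s.
Tank 1: C₁ = C_in(1 − e^(−t/τ₁)). Tank 2 (τ₁ ≠ τ₂): C₂ = C_in[1 − (τ₁ e^(−t/τ₁) − τ₂ e^(−t/τ₂))/(τ₁ − τ₂)].
At t = 97.1: e^(−t/τ₁) = 0.012189, e^(−t/τ₂) = 0.052211.
C₂ = 0.636·[1 − (22.032·0.012189 − 32.888·0.052211)/(-10.856)] = 0.636·0.86656 = 0.55113 mg/L.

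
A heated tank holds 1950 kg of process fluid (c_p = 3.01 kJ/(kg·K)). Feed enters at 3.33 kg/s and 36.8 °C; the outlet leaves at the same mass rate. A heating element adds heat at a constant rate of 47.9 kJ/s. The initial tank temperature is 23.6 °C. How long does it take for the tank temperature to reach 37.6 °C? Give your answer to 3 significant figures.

883 s

Energy balance: M c_p dT/dt = ṁ c_p (T_in − T) + 47.9.
τ = M/ṁ = 585.59 s; T_ss = T_in + Q̇/(ṁ c_p) = 41.579 °C.
T(t) = T_ss + (T₀ − T_ss) e^(−t/τ). Set T = 37.6:
e^(−t/τ) = (37.6 − 41.579)/(23.6 − 41.579) = 0.22131
t = −585.59 · ln(0.22131) = 883.18 s.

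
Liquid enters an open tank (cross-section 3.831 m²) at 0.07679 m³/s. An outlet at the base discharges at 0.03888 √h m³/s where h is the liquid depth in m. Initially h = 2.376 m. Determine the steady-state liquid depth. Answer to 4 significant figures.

3.901 m

Level balance: A dh/dt = 0.07679 − 0.03888 √h. Setting dh/dt = 0:
Q_in = 0.03888 √h_ss ⇒ √h_ss = 0.07679/0.03888 = 1.97505.
h_ss = 1.97505² = 3.90083 m. (Since h₀ = 2.376 m < h_ss, the level will rise toward this value.)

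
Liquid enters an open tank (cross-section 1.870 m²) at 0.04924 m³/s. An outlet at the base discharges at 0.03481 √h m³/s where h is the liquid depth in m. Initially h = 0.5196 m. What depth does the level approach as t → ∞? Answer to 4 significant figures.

2.001 m

Level balance: A dh/dt = 0.04924 − 0.03481 √h. Setting dh/dt = 0:
Q_in = 0.03481 √h_ss ⇒ √h_ss = 0.04924/0.03481 = 1.41454.
h_ss = 1.41454² = 2.00091 m. (Since h₀ = 0.5196 m < h_ss, the level will rise toward this value.)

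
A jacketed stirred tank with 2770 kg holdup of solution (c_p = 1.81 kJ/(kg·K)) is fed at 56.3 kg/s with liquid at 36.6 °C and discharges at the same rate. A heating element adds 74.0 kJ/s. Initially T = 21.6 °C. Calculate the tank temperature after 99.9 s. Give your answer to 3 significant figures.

First-law balance (no shaft work): M c_p dT/dt = ṁ c_p (T_in − T) + 74.0.
τ = M/ṁ = 49.201 s; T_ss = T_in + Q̇/(ṁ c_p) = 36.6 + 74.0/(56.3·1.81) = 37.326 °C.
T approaches T_ss exponentially: T(t) = T_ss + (T₀ − T_ss) e^(−t/τ).
T(99.9) = 37.326 + (-15.726)·e^(−99.9/49.201) = 37.326 + (-15.726)·0.13128 = 35.262 °C.

35.3 °C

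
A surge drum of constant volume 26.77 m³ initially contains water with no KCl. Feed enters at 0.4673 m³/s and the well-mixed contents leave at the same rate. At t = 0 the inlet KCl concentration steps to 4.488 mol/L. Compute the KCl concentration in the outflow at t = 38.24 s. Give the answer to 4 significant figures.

2.186 mol/L

Mass balance on the solute (V constant): V dC/dt = Q(C_in − C).
Time constant τ = V/Q = 26.77/0.4673 = 57.2865 s.
C approaches C_in exponentially: C(t) = C_in + (C₀ − C_in) e^(−t/τ).
C(38.24) = 4.488 + (0 − 4.488)·e^(−38.24/57.2865) = 4.488 + (-4.48800)·0.512978 = 2.18575 mol/L.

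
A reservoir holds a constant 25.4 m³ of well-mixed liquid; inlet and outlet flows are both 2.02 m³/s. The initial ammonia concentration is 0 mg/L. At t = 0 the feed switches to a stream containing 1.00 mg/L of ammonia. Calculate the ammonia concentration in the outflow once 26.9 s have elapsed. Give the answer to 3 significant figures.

0.882 mg/L

Unsteady species balance (constant V, well mixed): V dC/dt = Q(C_in − C).
Time constant τ = V/Q = 25.4/2.02 = 12.574 s.
Integrating: C(t) = C_in + (C₀ − C_in) e^(−t/τ).
C(26.9) = 1.00 + (0 − 1.00)·e^(−26.9/12.574) = 1.00 + (-1.0000)·0.11774 = 0.88226 mg/L.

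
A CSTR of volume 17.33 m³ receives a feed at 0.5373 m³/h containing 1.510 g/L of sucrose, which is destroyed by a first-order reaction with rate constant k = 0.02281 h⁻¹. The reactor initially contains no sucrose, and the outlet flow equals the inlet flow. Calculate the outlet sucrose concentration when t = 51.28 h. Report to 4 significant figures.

0.8149 g/L

Accumulation = in − out − consumed: V dC/dt = Q C_in − Q C − k V C.
dC/dt = (Q/V) C_in − (Q/V + k) C; effective rate a = Q/V + k = 0.0310040 + 0.02281 = 0.0538140 h⁻¹.
C_ss = Q C_in/(Q + kV) = 0.869961 g/L; C(t) = C_ss + (C₀ − C_ss) e^(−a t).
C(51.28) = 0.869961 + (-0.869961)·e^(−0.0538140·51.28) = 0.869961 + (-0.869961)·0.0633181 = 0.814876 g/L.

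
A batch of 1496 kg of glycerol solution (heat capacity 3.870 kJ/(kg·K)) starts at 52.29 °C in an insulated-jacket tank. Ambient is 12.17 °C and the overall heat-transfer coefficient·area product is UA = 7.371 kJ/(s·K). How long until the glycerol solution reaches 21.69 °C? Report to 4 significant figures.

1130 s

Unsteady energy balance on the tank contents: M c_p dT/dt = −UA(T − T_amb).
τ = M c_p/UA = 785.446 s; T_ss = T_amb = 12.1700 °C.
T(t) = T_ss + (T₀ − T_ss)e^(−t/τ); set T = 21.69:
t = −τ ln[(T − T_ss)/(T₀ − T_ss)] = −785.446 · ln(0.237288) = 1129.85 s.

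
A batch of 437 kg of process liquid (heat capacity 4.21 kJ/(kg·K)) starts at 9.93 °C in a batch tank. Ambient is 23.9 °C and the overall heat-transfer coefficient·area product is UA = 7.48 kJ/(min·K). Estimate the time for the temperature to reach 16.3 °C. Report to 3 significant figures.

150 min

M c_p dT/dt = −UA(T − T_amb).
τ = M c_p/UA = 245.96 min; T_ss = T_amb = 23.900 °C.
T(t) = T_ss + (T₀ − T_ss)e^(−t/τ); set T = 16.3:
t = −τ ln[(T − T_ss)/(T₀ − T_ss)] = −245.96 · ln(0.54402) = 149.73 min.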